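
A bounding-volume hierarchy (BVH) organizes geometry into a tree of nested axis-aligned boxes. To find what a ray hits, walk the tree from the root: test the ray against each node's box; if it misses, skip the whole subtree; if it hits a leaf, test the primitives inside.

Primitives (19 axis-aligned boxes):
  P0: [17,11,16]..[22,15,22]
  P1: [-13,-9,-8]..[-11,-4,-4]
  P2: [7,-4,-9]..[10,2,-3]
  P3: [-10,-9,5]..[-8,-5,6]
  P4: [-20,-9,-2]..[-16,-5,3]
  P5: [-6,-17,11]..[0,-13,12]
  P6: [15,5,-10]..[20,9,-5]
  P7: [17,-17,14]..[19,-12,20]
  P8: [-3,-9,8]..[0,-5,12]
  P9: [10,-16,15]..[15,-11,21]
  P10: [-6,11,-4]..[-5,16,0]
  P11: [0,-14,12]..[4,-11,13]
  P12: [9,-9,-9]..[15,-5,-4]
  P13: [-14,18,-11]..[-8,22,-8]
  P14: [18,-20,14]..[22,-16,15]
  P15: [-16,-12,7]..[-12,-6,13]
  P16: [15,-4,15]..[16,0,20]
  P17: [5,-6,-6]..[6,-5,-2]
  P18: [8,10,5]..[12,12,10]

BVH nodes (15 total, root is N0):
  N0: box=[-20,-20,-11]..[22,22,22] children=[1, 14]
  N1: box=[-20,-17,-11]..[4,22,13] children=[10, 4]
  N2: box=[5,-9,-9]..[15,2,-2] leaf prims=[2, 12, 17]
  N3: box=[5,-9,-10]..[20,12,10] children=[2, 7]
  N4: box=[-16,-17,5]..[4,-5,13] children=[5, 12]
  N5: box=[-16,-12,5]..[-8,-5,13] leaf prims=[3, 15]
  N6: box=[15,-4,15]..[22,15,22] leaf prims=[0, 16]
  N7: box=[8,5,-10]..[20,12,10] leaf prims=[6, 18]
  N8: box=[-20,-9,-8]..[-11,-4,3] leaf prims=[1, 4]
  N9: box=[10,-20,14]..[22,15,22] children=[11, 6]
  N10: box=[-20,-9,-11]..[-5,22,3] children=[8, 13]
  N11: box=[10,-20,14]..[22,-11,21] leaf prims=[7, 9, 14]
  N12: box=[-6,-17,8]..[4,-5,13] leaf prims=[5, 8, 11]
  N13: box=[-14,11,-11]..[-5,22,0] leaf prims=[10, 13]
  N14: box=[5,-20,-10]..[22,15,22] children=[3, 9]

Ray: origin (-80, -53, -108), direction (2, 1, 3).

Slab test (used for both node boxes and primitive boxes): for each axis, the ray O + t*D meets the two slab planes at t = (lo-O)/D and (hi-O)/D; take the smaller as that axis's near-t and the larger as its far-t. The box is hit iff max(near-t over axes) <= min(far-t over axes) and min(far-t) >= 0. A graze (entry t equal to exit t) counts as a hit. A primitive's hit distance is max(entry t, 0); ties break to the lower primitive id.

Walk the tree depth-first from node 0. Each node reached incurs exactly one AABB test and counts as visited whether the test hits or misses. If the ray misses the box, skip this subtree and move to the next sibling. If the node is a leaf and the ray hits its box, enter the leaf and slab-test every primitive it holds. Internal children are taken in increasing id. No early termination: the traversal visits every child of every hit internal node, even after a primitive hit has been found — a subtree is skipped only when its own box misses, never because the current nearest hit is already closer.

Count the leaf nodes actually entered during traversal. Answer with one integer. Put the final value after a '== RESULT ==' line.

Trace the traversal:
N0 x:[30,51] y:[33,75] z:[97/3,130/3] -> hit [33,130/3], descend [1, 14]
  N1 x:[30,42] y:[36,75] z:[97/3,121/3] -> hit [36,121/3], descend [4, 10]
    N4 x:[32,42] y:[36,48] z:[113/3,121/3] -> hit [113/3,121/3], descend [5, 12]
      N5 x:[32,36] y:[41,48] z:[113/3,121/3] -> miss, prune
      N12 x:[37,42] y:[36,48] z:[116/3,121/3] -> hit [116/3,121/3] leaf, test {P5@t=119/3, P8(miss), P11@t=40}
    N10 x:[30,75/2] y:[44,75] z:[97/3,37] -> miss, prune
  N14 x:[85/2,51] y:[33,68] z:[98/3,130/3] -> hit [85/2,130/3], descend [3, 9]
    N3 x:[85/2,50] y:[44,65] z:[98/3,118/3] -> miss, prune
    N9 x:[45,51] y:[33,68] z:[122/3,130/3] -> miss, prune

order=[0, 1, 4, 5, 12, 10, 14, 3, 9]  |boxes|=9  |leaves|=1  hit=P5

== RESULT ==
1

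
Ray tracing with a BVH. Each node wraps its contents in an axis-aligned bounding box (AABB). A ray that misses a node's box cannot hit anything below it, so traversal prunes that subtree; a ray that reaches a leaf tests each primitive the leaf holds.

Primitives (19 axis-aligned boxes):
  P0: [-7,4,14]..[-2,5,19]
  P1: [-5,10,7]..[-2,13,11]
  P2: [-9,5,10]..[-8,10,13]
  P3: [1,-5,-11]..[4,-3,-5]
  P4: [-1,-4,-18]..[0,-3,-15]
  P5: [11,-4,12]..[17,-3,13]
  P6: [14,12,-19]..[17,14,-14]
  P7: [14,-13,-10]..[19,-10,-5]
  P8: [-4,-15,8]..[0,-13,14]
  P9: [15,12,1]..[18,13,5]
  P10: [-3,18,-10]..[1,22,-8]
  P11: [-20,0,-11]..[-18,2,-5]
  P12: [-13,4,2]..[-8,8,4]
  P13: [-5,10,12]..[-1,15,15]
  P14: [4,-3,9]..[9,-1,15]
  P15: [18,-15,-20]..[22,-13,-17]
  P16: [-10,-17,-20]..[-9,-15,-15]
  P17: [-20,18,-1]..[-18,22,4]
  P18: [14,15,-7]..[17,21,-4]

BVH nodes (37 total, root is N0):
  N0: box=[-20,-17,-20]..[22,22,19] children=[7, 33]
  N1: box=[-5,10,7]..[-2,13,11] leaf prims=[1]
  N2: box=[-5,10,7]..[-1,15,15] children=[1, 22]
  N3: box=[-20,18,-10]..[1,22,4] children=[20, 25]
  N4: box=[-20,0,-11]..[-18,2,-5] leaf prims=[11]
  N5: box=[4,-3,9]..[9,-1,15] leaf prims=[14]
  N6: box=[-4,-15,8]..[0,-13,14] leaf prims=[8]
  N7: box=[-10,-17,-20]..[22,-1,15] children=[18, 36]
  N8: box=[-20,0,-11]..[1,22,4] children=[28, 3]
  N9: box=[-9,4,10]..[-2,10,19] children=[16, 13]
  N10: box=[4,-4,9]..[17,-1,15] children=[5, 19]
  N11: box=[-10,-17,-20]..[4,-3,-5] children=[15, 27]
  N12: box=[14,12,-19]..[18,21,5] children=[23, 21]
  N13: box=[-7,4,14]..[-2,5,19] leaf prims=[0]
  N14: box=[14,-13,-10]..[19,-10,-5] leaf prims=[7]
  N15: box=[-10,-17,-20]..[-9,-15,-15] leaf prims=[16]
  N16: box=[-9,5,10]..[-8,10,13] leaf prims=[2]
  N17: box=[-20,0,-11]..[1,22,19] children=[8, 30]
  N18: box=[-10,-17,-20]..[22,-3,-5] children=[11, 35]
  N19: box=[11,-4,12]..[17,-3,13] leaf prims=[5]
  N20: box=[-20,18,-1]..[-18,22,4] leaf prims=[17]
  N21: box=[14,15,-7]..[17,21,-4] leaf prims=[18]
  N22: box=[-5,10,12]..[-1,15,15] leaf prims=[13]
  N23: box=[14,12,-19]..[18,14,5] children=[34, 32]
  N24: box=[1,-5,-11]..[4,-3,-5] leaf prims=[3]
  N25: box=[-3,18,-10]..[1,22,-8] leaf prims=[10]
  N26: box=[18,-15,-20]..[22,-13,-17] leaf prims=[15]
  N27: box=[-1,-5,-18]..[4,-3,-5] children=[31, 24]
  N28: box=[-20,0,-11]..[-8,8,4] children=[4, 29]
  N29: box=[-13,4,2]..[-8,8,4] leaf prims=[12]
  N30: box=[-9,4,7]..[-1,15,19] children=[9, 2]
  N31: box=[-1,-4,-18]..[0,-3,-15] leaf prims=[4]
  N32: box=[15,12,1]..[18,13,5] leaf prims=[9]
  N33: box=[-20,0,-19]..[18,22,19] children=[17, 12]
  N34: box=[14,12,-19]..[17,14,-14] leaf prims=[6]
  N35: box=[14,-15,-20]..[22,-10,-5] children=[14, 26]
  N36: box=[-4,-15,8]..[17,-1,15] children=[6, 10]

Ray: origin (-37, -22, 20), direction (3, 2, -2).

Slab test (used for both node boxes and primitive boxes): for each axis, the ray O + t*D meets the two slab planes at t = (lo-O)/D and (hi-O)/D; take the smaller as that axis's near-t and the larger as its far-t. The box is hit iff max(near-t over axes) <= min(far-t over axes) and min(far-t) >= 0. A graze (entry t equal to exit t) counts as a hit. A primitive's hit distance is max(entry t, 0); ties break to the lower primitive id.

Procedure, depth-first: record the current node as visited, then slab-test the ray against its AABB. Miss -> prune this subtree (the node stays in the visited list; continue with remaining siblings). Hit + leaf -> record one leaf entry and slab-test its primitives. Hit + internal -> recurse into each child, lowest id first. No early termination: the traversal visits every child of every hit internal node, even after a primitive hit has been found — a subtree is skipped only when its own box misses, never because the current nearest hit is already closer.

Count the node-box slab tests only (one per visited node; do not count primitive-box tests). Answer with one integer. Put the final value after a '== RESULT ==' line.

Trace the traversal:
N0 x:[17/3,59/3] y:[5/2,22] z:[1/2,20] -> hit [17/3,59/3], descend [7, 33]
  N7 x:[9,59/3] y:[5/2,21/2] z:[5/2,20] -> hit [9,21/2], descend [18, 36]
    N18 x:[9,59/3] y:[5/2,19/2] z:[25/2,20] -> miss, prune
    N36 x:[11,18] y:[7/2,21/2] z:[5/2,6] -> miss, prune
  N33 x:[17/3,55/3] y:[11,22] z:[1/2,39/2] -> hit [11,55/3], descend [12, 17]
    N12 x:[17,55/3] y:[17,43/2] z:[15/2,39/2] -> hit [17,55/3], descend [21, 23]
      N21 x:[17,18] y:[37/2,43/2] z:[12,27/2] -> miss, prune
      N23 x:[17,55/3] y:[17,18] z:[15/2,39/2] -> hit [17,18], descend [32, 34]
        N32 x:[52/3,55/3] y:[17,35/2] z:[15/2,19/2] -> miss, prune
        N34 x:[17,18] y:[17,18] z:[17,39/2] -> hit [17,18] leaf, test {P6@t=17}
    N17 x:[17/3,38/3] y:[11,22] z:[1/2,31/2] -> hit [11,38/3], descend [8, 30]
      N8 x:[17/3,38/3] y:[11,22] z:[8,31/2] -> hit [11,38/3], descend [3, 28]
        N3 x:[17/3,38/3] y:[20,22] z:[8,15] -> miss, prune
        N28 x:[17/3,29/3] y:[11,15] z:[8,31/2] -> miss, prune
      N30 x:[28/3,12] y:[13,37/2] z:[1/2,13/2] -> miss, prune

Summary -> nodes [0, 7, 18, 36, 33, 12, 21, 23, 32, 34, 17, 8, 3, 28, 30]; box-tests=15; leaf-entries=1; first=P6

== RESULT ==
15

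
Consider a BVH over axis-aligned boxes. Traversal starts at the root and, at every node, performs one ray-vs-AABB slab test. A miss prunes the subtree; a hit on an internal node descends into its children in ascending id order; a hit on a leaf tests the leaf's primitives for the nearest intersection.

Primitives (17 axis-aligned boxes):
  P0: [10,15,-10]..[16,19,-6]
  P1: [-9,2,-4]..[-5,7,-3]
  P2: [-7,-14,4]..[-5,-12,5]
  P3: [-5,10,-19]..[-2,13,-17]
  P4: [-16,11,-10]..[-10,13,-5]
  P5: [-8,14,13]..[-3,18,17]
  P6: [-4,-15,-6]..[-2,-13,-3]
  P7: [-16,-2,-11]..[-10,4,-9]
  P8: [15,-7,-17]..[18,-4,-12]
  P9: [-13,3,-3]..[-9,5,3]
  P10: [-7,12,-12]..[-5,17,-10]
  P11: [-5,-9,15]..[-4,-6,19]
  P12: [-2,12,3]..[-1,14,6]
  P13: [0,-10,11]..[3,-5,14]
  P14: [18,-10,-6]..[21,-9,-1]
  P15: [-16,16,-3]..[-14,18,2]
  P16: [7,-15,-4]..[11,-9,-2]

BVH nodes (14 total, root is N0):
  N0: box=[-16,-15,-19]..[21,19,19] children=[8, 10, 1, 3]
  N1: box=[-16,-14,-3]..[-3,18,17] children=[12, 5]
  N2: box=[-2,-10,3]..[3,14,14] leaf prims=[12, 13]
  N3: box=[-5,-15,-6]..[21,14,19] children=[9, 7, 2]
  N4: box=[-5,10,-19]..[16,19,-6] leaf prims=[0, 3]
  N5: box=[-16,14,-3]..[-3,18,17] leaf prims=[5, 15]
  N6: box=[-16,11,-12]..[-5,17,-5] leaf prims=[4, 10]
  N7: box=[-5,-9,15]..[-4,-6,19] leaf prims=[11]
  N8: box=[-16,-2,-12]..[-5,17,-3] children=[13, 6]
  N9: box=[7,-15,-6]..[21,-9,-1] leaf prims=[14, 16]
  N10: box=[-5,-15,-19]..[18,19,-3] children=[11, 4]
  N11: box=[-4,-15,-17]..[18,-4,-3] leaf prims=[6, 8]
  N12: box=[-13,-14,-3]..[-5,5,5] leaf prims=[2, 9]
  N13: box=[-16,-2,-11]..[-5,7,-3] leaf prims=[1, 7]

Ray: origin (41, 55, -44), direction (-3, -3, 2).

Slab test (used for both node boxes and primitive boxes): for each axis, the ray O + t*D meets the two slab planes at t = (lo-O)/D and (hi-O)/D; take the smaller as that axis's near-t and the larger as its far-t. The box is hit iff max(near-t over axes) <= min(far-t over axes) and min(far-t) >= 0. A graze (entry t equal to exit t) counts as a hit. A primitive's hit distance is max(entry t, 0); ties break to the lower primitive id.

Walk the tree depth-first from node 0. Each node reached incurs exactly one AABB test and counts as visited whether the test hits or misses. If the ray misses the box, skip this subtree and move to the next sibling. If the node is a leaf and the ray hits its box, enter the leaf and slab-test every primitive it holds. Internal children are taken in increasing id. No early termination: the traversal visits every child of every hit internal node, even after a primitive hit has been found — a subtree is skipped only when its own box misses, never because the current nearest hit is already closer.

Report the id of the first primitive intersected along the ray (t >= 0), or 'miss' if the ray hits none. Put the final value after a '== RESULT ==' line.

Trace the traversal:
N0 x:[20/3,19] y:[12,70/3] z:[25/2,63/2] -> hit [25/2,19], descend [1, 3, 8, 10]
  N1 x:[44/3,19] y:[37/3,23] z:[41/2,61/2] -> miss, prune
  N3 x:[20/3,46/3] y:[41/3,70/3] z:[19,63/2] -> miss, prune
  N8 x:[46/3,19] y:[38/3,19] z:[16,41/2] -> hit [16,19], descend [6, 13]
    N6 x:[46/3,19] y:[38/3,44/3] z:[16,39/2] -> miss, prune
    N13 x:[46/3,19] y:[16,19] z:[33/2,41/2] -> hit [33/2,19] leaf, test {P1(miss), P7@t=17}
  N10 x:[23/3,46/3] y:[12,70/3] z:[25/2,41/2] -> hit [25/2,46/3], descend [4, 11]
    N4 x:[25/3,46/3] y:[12,15] z:[25/2,19] -> hit [25/2,15] leaf, test {P0(miss), P3(miss)}
    N11 x:[23/3,15] y:[59/3,70/3] z:[27/2,41/2] -> miss, prune

order=[0, 1, 3, 8, 6, 13, 10, 4, 11]  |boxes|=9  |leaves|=2  hit=P7

== RESULT ==
7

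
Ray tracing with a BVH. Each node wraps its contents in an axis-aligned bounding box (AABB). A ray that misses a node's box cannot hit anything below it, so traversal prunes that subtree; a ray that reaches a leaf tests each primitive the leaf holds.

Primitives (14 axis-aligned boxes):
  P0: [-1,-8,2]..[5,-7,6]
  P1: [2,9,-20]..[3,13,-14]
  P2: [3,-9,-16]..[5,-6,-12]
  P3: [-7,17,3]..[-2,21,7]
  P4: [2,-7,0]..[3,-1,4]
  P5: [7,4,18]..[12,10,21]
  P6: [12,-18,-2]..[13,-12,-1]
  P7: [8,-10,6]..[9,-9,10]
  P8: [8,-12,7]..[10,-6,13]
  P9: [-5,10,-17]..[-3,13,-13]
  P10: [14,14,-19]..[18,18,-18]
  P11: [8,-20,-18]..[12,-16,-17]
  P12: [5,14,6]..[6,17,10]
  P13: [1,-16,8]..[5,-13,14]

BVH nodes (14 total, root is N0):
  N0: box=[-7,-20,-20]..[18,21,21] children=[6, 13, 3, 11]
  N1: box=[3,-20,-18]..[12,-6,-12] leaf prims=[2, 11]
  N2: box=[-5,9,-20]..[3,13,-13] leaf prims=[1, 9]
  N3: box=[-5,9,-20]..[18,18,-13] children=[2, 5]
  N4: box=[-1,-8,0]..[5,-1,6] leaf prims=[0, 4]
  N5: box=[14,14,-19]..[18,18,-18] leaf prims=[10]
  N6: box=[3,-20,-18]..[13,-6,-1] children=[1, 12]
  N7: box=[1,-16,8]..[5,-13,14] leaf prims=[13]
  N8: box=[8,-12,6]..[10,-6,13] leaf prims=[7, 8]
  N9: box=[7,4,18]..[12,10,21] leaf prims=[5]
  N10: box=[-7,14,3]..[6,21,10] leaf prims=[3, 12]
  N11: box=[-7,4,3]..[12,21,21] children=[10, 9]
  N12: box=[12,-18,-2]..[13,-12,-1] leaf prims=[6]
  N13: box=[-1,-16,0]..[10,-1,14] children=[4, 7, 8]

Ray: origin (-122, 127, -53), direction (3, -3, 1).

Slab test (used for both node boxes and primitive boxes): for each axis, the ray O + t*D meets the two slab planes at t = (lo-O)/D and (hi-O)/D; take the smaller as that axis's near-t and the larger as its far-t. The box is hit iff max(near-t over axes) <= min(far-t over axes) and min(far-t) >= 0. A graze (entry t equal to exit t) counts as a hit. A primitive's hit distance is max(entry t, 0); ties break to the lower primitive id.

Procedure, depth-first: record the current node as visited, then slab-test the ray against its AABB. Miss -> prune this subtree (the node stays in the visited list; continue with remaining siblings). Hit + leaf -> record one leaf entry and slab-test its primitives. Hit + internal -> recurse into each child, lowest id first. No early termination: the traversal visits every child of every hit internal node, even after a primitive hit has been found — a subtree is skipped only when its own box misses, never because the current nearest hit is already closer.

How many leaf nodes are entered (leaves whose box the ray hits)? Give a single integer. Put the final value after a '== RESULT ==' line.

Traverse from the root:
N0 x:[115/3,140/3] y:[106/3,49] z:[33,74] -> hit [115/3,140/3], descend [3, 6, 11, 13]
  N3 x:[39,140/3] y:[109/3,118/3] z:[33,40] -> hit [39,118/3], descend [2, 5]
    N2 x:[39,125/3] y:[38,118/3] z:[33,40] -> hit [39,118/3] leaf, test {P1(miss), P9@t=39}
    N5 x:[136/3,140/3] y:[109/3,113/3] z:[34,35] -> miss, prune
  N6 x:[125/3,45] y:[133/3,49] z:[35,52] -> hit [133/3,45], descend [1, 12]
    N1 x:[125/3,134/3] y:[133/3,49] z:[35,41] -> miss, prune
    N12 x:[134/3,45] y:[139/3,145/3] z:[51,52] -> miss, prune
  N11 x:[115/3,134/3] y:[106/3,41] z:[56,74] -> miss, prune
  N13 x:[121/3,44] y:[128/3,143/3] z:[53,67] -> miss, prune

Visited [0, 3, 2, 5, 6, 1, 12, 11, 13]. Tests: 9 box, 1 leaf. Nearest: P9.

== RESULT ==
1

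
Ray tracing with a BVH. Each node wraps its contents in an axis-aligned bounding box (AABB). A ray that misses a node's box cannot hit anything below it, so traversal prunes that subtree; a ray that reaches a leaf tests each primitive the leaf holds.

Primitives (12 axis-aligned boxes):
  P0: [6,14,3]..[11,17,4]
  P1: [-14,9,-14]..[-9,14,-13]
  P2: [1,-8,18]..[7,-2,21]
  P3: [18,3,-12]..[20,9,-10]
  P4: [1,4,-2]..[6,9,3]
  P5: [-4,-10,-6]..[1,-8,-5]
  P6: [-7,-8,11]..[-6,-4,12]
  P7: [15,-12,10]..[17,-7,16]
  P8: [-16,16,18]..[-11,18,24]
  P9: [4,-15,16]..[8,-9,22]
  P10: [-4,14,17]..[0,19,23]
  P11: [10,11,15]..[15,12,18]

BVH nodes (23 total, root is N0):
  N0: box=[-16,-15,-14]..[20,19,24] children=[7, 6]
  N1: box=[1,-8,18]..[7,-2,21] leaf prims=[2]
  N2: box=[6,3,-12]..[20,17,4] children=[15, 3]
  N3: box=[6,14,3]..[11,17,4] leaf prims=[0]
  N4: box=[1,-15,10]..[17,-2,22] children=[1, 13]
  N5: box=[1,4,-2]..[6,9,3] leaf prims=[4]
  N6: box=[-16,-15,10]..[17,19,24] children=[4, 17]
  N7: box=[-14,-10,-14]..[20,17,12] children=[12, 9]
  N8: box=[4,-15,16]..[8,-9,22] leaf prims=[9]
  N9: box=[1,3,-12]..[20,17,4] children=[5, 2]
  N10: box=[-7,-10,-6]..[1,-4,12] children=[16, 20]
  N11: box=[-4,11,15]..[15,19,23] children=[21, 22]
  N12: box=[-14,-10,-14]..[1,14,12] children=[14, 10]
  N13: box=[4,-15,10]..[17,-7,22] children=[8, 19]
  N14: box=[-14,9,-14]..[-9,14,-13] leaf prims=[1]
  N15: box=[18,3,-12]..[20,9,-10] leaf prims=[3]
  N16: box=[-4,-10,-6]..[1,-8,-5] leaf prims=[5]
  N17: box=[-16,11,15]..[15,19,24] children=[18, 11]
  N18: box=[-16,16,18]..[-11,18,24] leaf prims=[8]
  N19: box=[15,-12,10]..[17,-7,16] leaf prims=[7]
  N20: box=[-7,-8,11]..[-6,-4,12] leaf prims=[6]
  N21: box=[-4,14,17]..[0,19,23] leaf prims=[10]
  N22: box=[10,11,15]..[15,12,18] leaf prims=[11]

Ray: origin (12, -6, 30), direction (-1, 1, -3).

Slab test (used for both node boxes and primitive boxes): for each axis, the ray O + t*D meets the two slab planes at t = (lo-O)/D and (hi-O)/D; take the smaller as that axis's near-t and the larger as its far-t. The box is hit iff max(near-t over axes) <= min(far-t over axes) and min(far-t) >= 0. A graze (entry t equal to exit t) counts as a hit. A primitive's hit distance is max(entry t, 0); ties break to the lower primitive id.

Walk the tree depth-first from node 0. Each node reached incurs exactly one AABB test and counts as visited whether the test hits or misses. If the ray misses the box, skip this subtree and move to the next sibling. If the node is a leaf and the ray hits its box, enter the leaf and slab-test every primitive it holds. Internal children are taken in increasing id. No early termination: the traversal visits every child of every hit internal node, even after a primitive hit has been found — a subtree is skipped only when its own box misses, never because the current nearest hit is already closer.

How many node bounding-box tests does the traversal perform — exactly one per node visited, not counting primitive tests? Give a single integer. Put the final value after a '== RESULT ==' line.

Walk:
N0 x:[-8,28] y:[-9,25] z:[2,44/3] -> hit [2,44/3], descend [6, 7]
  N6 x:[-5,28] y:[-9,25] z:[2,20/3] -> hit [2,20/3], descend [4, 17]
    N4 x:[-5,11] y:[-9,4] z:[8/3,20/3] -> hit [8/3,4], descend [1, 13]
      N1 x:[5,11] y:[-2,4] z:[3,4] -> miss, prune
      N13 x:[-5,8] y:[-9,-1] z:[8/3,20/3] -> miss, prune
    N17 x:[-3,28] y:[17,25] z:[2,5] -> miss, prune
  N7 x:[-8,26] y:[-4,23] z:[6,44/3] -> hit [6,44/3], descend [9, 12]
    N9 x:[-8,11] y:[9,23] z:[26/3,14] -> hit [9,11], descend [2, 5]
      N2 x:[-8,6] y:[9,23] z:[26/3,14] -> miss, prune
      N5 x:[6,11] y:[10,15] z:[9,32/3] -> hit [10,32/3] leaf, test {P4@t=10}
    N12 x:[11,26] y:[-4,20] z:[6,44/3] -> hit [11,44/3], descend [10, 14]
      N10 x:[11,19] y:[-4,2] z:[6,12] -> miss, prune
      N14 x:[21,26] y:[15,20] z:[43/3,44/3] -> miss, prune

Visited [0, 6, 4, 1, 13, 17, 7, 9, 2, 5, 12, 10, 14]. Tests: 13 box, 1 leaf. Nearest: P4.

== RESULT ==
13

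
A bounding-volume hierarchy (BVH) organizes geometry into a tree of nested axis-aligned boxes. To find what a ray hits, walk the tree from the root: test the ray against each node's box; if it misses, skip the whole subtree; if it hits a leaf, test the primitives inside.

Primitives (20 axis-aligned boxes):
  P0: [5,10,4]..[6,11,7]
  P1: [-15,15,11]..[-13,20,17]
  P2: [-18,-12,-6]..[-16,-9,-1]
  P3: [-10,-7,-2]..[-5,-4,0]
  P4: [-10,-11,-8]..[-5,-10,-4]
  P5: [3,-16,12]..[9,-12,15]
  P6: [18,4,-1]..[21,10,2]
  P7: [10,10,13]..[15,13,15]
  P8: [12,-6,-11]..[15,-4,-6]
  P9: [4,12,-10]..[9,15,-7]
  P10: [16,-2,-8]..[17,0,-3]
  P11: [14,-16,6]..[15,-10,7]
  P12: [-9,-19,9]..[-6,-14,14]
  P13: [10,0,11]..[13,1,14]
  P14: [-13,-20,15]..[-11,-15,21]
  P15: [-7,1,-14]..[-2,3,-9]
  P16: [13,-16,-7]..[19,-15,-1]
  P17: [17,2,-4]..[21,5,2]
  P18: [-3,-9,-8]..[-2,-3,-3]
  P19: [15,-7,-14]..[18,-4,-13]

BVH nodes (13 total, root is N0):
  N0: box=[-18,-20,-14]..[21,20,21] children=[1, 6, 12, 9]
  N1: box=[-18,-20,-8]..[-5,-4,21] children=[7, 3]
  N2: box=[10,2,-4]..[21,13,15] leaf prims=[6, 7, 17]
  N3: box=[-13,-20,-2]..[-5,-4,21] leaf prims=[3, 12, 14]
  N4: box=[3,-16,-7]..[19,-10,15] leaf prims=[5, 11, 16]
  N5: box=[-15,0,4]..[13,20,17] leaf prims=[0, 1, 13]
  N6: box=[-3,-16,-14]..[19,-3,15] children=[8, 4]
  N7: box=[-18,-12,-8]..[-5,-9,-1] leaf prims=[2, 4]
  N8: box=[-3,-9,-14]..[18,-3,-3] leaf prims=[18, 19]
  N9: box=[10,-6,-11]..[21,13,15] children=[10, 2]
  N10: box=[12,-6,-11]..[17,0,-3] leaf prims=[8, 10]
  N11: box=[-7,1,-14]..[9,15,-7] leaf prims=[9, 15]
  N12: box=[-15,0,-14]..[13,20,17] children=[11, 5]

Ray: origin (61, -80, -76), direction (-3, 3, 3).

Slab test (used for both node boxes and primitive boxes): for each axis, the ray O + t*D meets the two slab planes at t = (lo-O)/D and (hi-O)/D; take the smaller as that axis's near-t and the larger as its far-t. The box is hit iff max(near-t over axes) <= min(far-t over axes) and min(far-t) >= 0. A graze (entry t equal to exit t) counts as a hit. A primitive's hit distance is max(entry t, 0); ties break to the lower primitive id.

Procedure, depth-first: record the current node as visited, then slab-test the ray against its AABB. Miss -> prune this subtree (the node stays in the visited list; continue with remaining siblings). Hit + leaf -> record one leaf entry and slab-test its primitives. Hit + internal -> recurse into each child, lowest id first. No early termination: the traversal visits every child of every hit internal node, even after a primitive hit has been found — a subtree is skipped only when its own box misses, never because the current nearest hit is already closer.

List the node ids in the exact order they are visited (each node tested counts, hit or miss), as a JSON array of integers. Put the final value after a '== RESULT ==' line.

Walk:
N0 x:[40/3,79/3] y:[20,100/3] z:[62/3,97/3] -> hit [62/3,79/3], descend [1, 6, 9, 12]
  N1 x:[22,79/3] y:[20,76/3] z:[68/3,97/3] -> hit [68/3,76/3], descend [3, 7]
    N3 x:[22,74/3] y:[20,76/3] z:[74/3,97/3] -> hit [74/3,74/3] leaf, test {P3(miss), P12(miss), P14(miss)}
    N7 x:[22,79/3] y:[68/3,71/3] z:[68/3,25] -> hit [68/3,71/3] leaf, test {P2(miss), P4@t=23}
  N6 x:[14,64/3] y:[64/3,77/3] z:[62/3,91/3] -> hit [64/3,64/3], descend [4, 8]
    N4 x:[14,58/3] y:[64/3,70/3] z:[23,91/3] -> miss, prune
    N8 x:[43/3,64/3] y:[71/3,77/3] z:[62/3,73/3] -> miss, prune
  N9 x:[40/3,17] y:[74/3,31] z:[65/3,91/3] -> miss, prune
  N12 x:[16,76/3] y:[80/3,100/3] z:[62/3,31] -> miss, prune

9 AABB tests over nodes [0, 1, 3, 7, 6, 4, 8, 9, 12]; 2 leaves entered; closest P4.

== RESULT ==
[0, 1, 3, 7, 6, 4, 8, 9, 12]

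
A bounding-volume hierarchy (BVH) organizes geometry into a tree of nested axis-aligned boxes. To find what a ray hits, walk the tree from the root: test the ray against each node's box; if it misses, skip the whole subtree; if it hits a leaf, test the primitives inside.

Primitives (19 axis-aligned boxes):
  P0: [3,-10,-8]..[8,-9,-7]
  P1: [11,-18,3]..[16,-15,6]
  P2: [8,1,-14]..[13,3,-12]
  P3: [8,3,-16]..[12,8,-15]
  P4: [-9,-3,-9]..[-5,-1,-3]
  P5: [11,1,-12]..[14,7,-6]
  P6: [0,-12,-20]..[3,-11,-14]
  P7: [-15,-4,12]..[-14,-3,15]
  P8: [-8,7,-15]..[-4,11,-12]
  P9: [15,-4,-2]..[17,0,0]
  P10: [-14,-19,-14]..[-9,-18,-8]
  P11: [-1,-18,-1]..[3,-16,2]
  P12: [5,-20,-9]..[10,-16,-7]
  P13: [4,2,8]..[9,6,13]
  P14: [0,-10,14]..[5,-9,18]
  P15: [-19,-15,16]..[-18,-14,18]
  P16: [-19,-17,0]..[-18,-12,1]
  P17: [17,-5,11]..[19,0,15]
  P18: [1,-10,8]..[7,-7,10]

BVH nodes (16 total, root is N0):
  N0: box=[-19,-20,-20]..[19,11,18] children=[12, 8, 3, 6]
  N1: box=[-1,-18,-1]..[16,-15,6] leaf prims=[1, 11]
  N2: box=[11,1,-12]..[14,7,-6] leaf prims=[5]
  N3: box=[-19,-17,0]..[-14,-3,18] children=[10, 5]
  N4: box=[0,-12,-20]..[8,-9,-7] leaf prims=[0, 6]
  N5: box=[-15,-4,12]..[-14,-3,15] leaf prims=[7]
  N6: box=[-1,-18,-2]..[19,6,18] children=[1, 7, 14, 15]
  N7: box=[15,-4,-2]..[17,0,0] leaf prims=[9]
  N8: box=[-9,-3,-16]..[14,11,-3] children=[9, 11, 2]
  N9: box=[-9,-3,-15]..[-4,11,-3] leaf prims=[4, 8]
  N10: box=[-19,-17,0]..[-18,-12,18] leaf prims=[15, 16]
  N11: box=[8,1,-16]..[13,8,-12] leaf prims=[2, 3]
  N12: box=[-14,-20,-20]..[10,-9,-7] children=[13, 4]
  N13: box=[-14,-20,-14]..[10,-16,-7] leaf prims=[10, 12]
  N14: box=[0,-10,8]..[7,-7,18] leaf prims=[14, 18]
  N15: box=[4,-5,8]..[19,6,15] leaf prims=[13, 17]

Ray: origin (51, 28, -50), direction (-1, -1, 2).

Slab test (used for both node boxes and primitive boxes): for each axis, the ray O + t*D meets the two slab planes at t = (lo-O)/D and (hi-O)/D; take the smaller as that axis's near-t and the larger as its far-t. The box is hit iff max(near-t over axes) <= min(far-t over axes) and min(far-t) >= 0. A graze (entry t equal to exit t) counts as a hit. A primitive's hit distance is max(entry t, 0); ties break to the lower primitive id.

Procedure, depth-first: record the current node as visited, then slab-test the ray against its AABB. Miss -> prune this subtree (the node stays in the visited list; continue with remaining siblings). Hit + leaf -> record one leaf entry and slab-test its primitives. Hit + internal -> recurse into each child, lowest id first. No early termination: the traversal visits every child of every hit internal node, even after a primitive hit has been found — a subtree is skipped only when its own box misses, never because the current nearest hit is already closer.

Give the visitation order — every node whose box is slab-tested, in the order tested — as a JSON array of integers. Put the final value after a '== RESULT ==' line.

Traverse from the root:
N0 x:[32,70] y:[17,48] z:[15,34] -> hit [32,34], descend [3, 6, 8, 12]
  N3 x:[65,70] y:[31,45] z:[25,34] -> miss, prune
  N6 x:[32,52] y:[22,46] z:[24,34] -> hit [32,34], descend [1, 7, 14, 15]
    N1 x:[35,52] y:[43,46] z:[49/2,28] -> miss, prune
    N7 x:[34,36] y:[28,32] z:[24,25] -> miss, prune
    N14 x:[44,51] y:[35,38] z:[29,34] -> miss, prune
    N15 x:[32,47] y:[22,33] z:[29,65/2] -> hit [32,65/2] leaf, test {P13(miss), P17@t=32}
  N8 x:[37,60] y:[17,31] z:[17,47/2] -> miss, prune
  N12 x:[41,65] y:[37,48] z:[15,43/2] -> miss, prune

9 AABB tests over nodes [0, 3, 6, 1, 7, 14, 15, 8, 12]; 1 leaf entered; closest P17.

== RESULT ==
[0, 3, 6, 1, 7, 14, 15, 8, 12]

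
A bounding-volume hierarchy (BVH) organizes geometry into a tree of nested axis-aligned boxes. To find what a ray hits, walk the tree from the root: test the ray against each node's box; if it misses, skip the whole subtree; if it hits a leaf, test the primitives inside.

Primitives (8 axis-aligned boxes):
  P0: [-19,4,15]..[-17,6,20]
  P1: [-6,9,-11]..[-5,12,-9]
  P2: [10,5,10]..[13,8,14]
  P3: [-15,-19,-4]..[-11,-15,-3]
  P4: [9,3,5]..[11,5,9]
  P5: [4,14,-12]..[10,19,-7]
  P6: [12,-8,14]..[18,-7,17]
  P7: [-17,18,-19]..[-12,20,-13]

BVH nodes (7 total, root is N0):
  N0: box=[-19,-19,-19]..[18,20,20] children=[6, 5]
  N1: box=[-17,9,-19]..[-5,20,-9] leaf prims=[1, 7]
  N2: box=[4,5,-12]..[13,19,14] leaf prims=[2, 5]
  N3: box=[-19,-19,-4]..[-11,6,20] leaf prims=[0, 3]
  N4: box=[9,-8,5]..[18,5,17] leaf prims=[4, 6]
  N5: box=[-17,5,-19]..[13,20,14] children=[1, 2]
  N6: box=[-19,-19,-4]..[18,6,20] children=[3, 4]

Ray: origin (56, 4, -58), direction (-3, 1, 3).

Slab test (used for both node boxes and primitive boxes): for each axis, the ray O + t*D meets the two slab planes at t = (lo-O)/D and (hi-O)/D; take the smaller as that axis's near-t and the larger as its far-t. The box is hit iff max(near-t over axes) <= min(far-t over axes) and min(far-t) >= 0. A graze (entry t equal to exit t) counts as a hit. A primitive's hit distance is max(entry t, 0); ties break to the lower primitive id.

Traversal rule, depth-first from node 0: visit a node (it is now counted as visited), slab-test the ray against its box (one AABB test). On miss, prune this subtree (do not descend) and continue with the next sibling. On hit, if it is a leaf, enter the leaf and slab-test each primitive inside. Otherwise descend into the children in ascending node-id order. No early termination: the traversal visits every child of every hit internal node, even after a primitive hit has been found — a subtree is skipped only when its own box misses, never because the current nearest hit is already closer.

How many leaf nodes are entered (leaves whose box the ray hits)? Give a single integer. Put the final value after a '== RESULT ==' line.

Traverse from the root:
N0 x:[38/3,25] y:[-23,16] z:[13,26] -> hit [13,16], descend [5, 6]
  N5 x:[43/3,73/3] y:[1,16] z:[13,24] -> hit [43/3,16], descend [1, 2]
    N1 x:[61/3,73/3] y:[5,16] z:[13,49/3] -> miss, prune
    N2 x:[43/3,52/3] y:[1,15] z:[46/3,24] -> miss, prune
  N6 x:[38/3,25] y:[-23,2] z:[18,26] -> miss, prune

5 AABB tests over nodes [0, 5, 1, 2, 6]; 0 leaves entered; closest miss.

== RESULT ==
0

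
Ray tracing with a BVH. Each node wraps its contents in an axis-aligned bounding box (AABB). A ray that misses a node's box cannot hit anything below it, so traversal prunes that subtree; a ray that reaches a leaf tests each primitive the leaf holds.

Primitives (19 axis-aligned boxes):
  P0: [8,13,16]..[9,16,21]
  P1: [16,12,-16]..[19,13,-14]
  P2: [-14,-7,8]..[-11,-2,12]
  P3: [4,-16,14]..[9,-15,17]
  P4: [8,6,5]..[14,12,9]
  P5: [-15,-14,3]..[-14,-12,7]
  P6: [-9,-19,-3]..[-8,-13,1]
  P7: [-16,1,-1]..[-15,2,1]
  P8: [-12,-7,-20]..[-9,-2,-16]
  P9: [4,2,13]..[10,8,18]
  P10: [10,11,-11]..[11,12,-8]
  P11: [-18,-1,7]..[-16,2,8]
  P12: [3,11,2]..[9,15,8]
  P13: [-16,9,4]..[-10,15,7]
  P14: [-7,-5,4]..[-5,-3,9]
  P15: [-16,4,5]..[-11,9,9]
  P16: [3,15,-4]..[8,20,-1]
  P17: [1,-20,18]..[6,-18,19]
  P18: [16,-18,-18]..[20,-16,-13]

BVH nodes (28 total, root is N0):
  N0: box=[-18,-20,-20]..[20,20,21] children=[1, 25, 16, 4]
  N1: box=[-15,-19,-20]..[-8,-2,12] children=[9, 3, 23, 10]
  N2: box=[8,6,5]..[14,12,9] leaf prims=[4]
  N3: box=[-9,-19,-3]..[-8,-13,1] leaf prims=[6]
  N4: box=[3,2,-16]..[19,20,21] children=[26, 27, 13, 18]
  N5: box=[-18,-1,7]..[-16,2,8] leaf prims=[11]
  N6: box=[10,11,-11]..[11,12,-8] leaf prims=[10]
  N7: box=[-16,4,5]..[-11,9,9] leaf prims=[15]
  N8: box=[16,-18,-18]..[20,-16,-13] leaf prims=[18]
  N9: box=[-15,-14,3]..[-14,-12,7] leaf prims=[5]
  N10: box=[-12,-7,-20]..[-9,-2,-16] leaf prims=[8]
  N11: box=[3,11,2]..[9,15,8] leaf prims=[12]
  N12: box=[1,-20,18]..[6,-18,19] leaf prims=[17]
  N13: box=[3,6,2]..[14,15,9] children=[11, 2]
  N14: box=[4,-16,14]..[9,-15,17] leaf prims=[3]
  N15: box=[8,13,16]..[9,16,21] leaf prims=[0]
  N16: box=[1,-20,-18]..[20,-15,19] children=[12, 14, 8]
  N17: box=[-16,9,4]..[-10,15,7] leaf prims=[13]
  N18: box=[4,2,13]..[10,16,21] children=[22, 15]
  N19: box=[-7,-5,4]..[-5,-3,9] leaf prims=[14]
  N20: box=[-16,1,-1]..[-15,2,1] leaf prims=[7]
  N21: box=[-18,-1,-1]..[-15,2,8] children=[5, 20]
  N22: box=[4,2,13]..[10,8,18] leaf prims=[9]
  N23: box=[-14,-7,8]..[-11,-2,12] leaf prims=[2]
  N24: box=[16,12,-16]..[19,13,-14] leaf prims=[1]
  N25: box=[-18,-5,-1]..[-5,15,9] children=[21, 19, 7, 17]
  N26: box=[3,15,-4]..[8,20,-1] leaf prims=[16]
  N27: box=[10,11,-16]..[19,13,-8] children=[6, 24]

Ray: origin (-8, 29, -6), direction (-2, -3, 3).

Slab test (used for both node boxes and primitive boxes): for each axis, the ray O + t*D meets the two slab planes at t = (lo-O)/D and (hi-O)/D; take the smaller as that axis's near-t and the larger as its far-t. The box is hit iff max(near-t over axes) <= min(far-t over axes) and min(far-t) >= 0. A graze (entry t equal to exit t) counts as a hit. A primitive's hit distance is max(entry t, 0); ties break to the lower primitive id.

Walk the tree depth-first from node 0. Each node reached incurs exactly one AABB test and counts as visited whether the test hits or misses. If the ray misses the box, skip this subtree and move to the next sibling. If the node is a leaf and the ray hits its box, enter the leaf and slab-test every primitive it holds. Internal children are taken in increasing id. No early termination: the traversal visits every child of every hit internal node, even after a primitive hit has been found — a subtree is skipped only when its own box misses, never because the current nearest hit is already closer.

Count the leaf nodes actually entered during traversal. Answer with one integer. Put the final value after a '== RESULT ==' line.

Traverse from the root:
N0 x:[-14,5] y:[3,49/3] z:[-14/3,9] -> hit [3,5], descend [1, 4, 16, 25]
  N1 x:[0,7/2] y:[31/3,16] z:[-14/3,6] -> miss, prune
  N4 x:[-27/2,-11/2] y:[3,9] z:[-10/3,9] -> miss, prune
  N16 x:[-14,-9/2] y:[44/3,49/3] z:[-4,25/3] -> miss, prune
  N25 x:[-3/2,5] y:[14/3,34/3] z:[5/3,5] -> hit [14/3,5], descend [7, 17, 19, 21]
    N7 x:[3/2,4] y:[20/3,25/3] z:[11/3,5] -> miss, prune
    N17 x:[1,4] y:[14/3,20/3] z:[10/3,13/3] -> miss, prune
    N19 x:[-3/2,-1/2] y:[32/3,34/3] z:[10/3,5] -> miss, prune
    N21 x:[7/2,5] y:[9,10] z:[5/3,14/3] -> miss, prune

Visited [0, 1, 4, 16, 25, 7, 17, 19, 21]. Tests: 9 box, 0 leaf. Nearest: miss.

== RESULT ==
0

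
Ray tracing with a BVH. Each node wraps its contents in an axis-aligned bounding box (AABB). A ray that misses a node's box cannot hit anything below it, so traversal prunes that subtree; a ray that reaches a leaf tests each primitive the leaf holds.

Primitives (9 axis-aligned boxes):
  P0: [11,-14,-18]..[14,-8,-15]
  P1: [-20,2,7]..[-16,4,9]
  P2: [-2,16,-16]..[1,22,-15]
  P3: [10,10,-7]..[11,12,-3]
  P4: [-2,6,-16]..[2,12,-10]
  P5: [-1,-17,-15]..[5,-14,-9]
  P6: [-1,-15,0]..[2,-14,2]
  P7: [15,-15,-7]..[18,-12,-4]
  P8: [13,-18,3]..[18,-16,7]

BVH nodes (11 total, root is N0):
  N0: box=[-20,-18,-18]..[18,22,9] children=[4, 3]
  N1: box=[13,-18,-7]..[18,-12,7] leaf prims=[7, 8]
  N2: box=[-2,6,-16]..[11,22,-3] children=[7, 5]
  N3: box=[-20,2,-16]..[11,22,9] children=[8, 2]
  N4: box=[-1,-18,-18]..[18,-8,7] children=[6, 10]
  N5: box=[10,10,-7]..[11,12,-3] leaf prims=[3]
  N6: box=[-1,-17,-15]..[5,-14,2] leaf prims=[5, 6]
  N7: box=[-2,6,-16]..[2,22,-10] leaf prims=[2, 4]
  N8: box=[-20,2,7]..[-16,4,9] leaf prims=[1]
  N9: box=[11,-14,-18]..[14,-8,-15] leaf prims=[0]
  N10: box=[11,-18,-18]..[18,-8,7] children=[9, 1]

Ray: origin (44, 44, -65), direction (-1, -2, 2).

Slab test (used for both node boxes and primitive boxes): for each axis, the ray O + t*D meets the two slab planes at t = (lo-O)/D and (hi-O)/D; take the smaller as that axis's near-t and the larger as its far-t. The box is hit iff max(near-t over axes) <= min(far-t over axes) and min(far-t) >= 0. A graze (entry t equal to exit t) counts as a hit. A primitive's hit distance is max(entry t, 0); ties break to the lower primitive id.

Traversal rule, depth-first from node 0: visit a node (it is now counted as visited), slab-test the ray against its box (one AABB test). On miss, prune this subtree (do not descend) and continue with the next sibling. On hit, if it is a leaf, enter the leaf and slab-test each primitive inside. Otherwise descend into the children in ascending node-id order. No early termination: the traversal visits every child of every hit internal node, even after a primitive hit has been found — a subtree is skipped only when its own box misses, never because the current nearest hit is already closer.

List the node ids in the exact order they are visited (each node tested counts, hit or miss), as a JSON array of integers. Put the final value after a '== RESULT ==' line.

Walk:
N0 x:[26,64] y:[11,31] z:[47/2,37] -> hit [26,31], descend [3, 4]
  N3 x:[33,64] y:[11,21] z:[49/2,37] -> miss, prune
  N4 x:[26,45] y:[26,31] z:[47/2,36] -> hit [26,31], descend [6, 10]
    N6 x:[39,45] y:[29,61/2] z:[25,67/2] -> miss, prune
    N10 x:[26,33] y:[26,31] z:[47/2,36] -> hit [26,31], descend [1, 9]
      N1 x:[26,31] y:[28,31] z:[29,36] -> hit [29,31] leaf, test {P7@t=29, P8(miss)}
      N9 x:[30,33] y:[26,29] z:[47/2,25] -> miss, prune

Summary -> nodes [0, 3, 4, 6, 10, 1, 9]; box-tests=7; leaf-entries=1; first=P7

== RESULT ==
[0, 3, 4, 6, 10, 1, 9]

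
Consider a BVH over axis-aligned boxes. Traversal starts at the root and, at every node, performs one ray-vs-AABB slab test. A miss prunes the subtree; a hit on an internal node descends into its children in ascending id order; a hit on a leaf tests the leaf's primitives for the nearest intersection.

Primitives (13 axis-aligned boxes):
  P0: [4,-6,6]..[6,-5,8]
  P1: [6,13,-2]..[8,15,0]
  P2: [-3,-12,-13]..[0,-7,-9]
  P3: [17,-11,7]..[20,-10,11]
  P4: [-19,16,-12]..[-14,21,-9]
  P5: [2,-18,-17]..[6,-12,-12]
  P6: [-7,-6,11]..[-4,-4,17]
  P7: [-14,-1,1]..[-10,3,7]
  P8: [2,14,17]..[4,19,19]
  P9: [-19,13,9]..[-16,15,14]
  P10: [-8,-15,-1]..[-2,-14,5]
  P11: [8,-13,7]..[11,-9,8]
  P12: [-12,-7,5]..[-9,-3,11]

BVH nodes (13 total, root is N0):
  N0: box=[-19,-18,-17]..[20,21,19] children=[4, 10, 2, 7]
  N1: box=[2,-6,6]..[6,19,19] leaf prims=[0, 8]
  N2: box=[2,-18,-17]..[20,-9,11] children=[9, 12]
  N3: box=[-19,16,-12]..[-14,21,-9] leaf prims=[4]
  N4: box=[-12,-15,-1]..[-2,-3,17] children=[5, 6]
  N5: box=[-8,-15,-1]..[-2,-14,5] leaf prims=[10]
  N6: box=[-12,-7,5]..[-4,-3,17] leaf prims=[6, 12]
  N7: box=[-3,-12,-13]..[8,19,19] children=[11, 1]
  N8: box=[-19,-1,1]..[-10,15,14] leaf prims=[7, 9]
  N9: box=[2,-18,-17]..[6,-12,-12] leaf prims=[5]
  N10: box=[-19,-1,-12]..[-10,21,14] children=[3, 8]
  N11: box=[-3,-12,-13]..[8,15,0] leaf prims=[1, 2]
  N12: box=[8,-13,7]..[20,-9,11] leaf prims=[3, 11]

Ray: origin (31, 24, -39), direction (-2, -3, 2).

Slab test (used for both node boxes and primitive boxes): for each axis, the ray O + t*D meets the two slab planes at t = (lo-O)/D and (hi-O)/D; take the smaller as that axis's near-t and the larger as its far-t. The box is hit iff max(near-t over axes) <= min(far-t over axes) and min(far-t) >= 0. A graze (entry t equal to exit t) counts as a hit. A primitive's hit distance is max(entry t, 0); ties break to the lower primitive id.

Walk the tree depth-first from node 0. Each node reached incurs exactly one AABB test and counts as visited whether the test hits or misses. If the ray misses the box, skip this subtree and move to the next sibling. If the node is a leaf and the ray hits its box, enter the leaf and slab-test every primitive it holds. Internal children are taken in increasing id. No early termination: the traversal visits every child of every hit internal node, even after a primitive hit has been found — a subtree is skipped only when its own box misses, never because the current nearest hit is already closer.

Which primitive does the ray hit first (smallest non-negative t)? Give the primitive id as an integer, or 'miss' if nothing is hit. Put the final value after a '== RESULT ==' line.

Trace the traversal:
N0 x:[11/2,25] y:[1,14] z:[11,29] -> hit [11,14], descend [2, 4, 7, 10]
  N2 x:[11/2,29/2] y:[11,14] z:[11,25] -> hit [11,14], descend [9, 12]
    N9 x:[25/2,29/2] y:[12,14] z:[11,27/2] -> hit [25/2,27/2] leaf, test {P5@t=25/2}
    N12 x:[11/2,23/2] y:[11,37/3] z:[23,25] -> miss, prune
  N4 x:[33/2,43/2] y:[9,13] z:[19,28] -> miss, prune
  N7 x:[23/2,17] y:[5/3,12] z:[13,29] -> miss, prune
  N10 x:[41/2,25] y:[1,25/3] z:[27/2,53/2] -> miss, prune

Summary -> nodes [0, 2, 9, 12, 4, 7, 10]; box-tests=7; leaf-entries=1; first=P5

== RESULT ==
5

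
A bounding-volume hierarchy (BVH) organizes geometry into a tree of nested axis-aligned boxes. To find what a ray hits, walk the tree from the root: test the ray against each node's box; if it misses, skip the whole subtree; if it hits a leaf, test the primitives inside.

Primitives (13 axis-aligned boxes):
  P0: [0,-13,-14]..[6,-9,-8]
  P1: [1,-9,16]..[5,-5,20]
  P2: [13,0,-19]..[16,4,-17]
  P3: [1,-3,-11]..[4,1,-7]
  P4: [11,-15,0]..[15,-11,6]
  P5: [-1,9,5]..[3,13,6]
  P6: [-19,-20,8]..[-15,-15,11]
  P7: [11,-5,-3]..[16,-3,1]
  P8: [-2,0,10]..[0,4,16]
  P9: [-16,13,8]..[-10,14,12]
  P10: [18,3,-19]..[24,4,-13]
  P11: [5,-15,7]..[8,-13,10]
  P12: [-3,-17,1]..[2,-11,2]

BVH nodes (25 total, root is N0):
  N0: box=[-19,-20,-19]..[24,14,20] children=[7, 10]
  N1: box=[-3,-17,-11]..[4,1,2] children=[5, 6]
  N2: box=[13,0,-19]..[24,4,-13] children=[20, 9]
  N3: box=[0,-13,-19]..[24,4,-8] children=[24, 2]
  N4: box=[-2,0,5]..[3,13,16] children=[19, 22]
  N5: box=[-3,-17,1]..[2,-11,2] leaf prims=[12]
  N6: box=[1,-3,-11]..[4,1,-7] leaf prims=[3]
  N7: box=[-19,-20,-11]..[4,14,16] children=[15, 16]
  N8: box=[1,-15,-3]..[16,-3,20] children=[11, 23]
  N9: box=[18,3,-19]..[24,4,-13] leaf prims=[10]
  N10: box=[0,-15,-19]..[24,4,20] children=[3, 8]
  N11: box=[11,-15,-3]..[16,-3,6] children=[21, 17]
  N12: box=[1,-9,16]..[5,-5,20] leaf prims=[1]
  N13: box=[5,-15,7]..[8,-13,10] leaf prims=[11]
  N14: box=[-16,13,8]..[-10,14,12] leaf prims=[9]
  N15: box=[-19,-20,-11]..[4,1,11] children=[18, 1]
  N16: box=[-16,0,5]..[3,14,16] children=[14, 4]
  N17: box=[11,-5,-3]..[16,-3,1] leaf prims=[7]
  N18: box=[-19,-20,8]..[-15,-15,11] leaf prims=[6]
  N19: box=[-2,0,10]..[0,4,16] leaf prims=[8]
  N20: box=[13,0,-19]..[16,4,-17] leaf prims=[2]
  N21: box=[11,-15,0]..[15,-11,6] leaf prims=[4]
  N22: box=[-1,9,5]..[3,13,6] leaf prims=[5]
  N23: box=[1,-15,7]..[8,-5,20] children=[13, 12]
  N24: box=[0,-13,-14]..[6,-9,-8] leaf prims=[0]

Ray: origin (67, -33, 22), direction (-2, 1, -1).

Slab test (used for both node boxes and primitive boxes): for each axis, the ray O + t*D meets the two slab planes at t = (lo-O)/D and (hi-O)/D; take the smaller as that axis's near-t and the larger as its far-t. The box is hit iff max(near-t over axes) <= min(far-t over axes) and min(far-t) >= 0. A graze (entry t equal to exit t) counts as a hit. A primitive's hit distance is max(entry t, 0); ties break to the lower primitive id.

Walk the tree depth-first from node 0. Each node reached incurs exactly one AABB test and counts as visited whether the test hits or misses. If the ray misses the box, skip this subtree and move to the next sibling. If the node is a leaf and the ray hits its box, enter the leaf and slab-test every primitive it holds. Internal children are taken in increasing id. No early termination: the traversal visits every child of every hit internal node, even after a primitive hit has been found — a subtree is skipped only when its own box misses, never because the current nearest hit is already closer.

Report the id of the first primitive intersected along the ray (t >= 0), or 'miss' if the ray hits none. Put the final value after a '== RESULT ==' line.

Traverse from the root:
N0 x:[43/2,43] y:[13,47] z:[2,41] -> hit [43/2,41], descend [7, 10]
  N7 x:[63/2,43] y:[13,47] z:[6,33] -> hit [63/2,33], descend [15, 16]
    N15 x:[63/2,43] y:[13,34] z:[11,33] -> hit [63/2,33], descend [1, 18]
      N1 x:[63/2,35] y:[16,34] z:[20,33] -> hit [63/2,33], descend [5, 6]
        N5 x:[65/2,35] y:[16,22] z:[20,21] -> miss, prune
        N6 x:[63/2,33] y:[30,34] z:[29,33] -> hit [63/2,33] leaf, test {P3@t=63/2}
      N18 x:[41,43] y:[13,18] z:[11,14] -> miss, prune
    N16 x:[32,83/2] y:[33,47] z:[6,17] -> miss, prune
  N10 x:[43/2,67/2] y:[18,37] z:[2,41] -> hit [43/2,67/2], descend [3, 8]
    N3 x:[43/2,67/2] y:[20,37] z:[30,41] -> hit [30,67/2], descend [2, 24]
      N2 x:[43/2,27] y:[33,37] z:[35,41] -> miss, prune
      N24 x:[61/2,67/2] y:[20,24] z:[30,36] -> miss, prune
    N8 x:[51/2,33] y:[18,30] z:[2,25] -> miss, prune

13 AABB tests over nodes [0, 7, 15, 1, 5, 6, 18, 16, 10, 3, 2, 24, 8]; 1 leaf entered; closest P3.

== RESULT ==
3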